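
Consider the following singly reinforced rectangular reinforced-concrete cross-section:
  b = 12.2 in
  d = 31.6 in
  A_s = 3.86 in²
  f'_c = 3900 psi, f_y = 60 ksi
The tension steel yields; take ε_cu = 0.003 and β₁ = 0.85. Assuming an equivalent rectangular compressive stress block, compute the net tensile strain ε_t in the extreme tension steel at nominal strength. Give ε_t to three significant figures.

a = A_s f_y/(0.85 f'_c b) = 5.727 in.
β₁ = 0.85, so c = a/β₁ = 5.727/0.85 = 6.738 in.
From the linear strain diagram with ε_cu = 0.003: ε_t = 0.003 (d − c)/c = 0.003 × (31.6 − 6.738)/6.738 = 0.0111.
Since ε_t ≥ 0.005, the section is tension-controlled.

ε_t ≈ 0.0111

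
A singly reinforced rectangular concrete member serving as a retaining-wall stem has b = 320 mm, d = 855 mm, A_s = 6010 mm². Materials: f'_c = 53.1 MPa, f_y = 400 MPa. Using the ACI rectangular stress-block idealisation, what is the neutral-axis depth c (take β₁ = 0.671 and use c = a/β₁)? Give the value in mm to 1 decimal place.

c ≈ 248.1 mm

T = A_s f_y = 6010 × 400 = 2404000 N = 2404 kN.
Setting C = 0.85 f'_c a b equal to T: a = 2404000/(0.85 × 53.1 × 320) = 166.445 mm.
With β₁ = 0.671, c = a/β₁ = 166.445/0.671 = 248.1 mm.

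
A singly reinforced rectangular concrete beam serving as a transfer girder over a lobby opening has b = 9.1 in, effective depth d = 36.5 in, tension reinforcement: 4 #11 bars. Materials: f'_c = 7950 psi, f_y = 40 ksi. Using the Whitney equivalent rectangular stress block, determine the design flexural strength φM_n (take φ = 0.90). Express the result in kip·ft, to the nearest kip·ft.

φM_n ≈ 645 kip·ft

A_s = 4 × 1.56 = 6.24 in².
T = A_s f_y = 6.24 × 40 = 249.6 kips.
a = T/(0.85 f'_c b) = 249.6/(0.85 × 7.95 × 9.1) = 4.059 in.
M_n = T(d − a/2) = 249.6 × (36.5 − 2.0295) = 8603.8 kip·in = 8603.8/12 = 716.98 kip·ft.
φM_n = 0.90 × 716.98 = 645.28 kip·ft.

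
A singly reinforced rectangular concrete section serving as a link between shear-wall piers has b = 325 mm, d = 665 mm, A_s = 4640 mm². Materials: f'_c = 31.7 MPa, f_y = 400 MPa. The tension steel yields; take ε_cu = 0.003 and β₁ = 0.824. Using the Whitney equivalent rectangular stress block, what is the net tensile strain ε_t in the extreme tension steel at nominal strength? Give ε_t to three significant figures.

a = A_s f_y/(0.85 f'_c b) = 211.94 mm.
β₁ = 0.824, so c = a/β₁ = 211.94/0.824 = 257.21 mm.
From the linear strain diagram with ε_cu = 0.003: ε_t = 0.003 (d − c)/c = 0.003 × (665 − 257.21)/257.21 = 0.00476.
ε_t is between 0.004 and 0.005 — transition zone.

ε_t ≈ 0.00476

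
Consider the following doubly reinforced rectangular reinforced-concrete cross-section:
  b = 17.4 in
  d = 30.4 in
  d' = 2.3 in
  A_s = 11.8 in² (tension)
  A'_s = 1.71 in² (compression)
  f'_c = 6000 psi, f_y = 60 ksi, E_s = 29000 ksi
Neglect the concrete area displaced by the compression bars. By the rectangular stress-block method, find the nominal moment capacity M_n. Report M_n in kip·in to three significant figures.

Assume both steels yield.
a = (A_s − A'_s) f_y/(0.85 f'_c b) = (11.8 − 1.71) × 60/(0.85 × 6 × 17.4) = 6.822 in.
c = a/β₁ = 6.822/0.75 = 9.096 in; ε'_s = 0.003(c − d')/c = 0.0022 ≥ ε_y = 0.0021, so the compression steel yields.
M_n = (A_s − A'_s) f_y (d − a/2) + A'_s f_y (d − d') = 605.4 × (30.4 − 3.411) + 102.6 × (30.4 − 2.3) = 16339.1 + 2883.1 = 19222.2 kip·in.

M_n ≈ 19200 kip·in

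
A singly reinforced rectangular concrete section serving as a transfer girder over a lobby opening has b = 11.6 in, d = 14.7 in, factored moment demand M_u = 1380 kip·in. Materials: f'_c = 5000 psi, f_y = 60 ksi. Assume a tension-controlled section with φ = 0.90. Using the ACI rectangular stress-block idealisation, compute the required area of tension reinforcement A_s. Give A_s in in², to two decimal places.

M_n = M_u/φ = 1380/0.90 = 1533.33 kip·in.
From M_n = 0.85 f'_c a b (d − a/2):
a = d − √(d² − 2M_n/(0.85 f'_c b)) = 14.7 − √(14.7² − 2 × 1533.33/(0.85 × 5 × 11.6)) = 2.295 in.
A_s = 0.85 f'_c a b / f_y = 0.85 × 5 × 2.295 × 11.6 / 60 = 1.886 in².

A_s ≈ 1.89 in²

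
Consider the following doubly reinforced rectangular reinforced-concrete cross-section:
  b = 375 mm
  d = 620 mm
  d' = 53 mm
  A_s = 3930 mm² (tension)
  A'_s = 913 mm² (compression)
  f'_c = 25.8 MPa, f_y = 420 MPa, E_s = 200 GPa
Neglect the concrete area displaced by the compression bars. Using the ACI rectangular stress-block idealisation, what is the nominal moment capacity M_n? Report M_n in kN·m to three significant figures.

Assume both tension and compression steel yield.
Net tension couple steel: A_s − A'_s = 3017 mm².
a = (A_s − A'_s) f_y / (0.85 f'_c b) = 1267140/(0.85 × 25.8 × 375) = 154.08 mm.
c = a/β₁ = 154.08/0.85 = 181.27 mm; ε'_s = 0.003(c − d')/c = 0.0021 ≥ f_y/E_s = 0.0021, so compression steel does yield.
M_n = (A_s − A'_s) f_y (d − a/2) + A'_s f_y (d − d') = [1267140 × (620 − 77.04) + 383460 × (620 − 53)] × 10⁻⁶ = 688.01 + 217.42 = 905.43 kN·m.

M_n ≈ 905 kN·m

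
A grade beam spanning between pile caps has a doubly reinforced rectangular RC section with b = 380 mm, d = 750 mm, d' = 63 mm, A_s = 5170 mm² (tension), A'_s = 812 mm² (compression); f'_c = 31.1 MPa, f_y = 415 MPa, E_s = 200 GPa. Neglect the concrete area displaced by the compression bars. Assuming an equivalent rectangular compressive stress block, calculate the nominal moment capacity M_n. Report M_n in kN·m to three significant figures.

M_n ≈ 1430 kN·m

Assume both tension and compression steel yield.
Net tension couple steel: A_s − A'_s = 4358 mm².
a = (A_s − A'_s) f_y / (0.85 f'_c b) = 1808570/(0.85 × 31.1 × 380) = 180.04 mm.
c = a/β₁ = 180.04/0.828 = 217.44 mm; ε'_s = 0.003(c − d')/c = 0.0021 ≥ f_y/E_s = 0.0021, so compression steel does yield.
M_n = (A_s − A'_s) f_y (d − a/2) + A'_s f_y (d − d') = [1808570 × (750 − 90.02) + 336980 × (750 − 63)] × 10⁻⁶ = 1193.62 + 231.51 = 1425.13 kN·m.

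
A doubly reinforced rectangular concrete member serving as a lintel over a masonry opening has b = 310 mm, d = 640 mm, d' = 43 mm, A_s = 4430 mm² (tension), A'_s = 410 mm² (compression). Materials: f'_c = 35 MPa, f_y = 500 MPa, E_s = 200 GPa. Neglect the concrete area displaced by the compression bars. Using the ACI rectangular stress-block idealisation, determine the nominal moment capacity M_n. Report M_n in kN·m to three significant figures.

Assume both tension and compression steel yield.
Net tension couple steel: A_s − A'_s = 4020 mm².
a = (A_s − A'_s) f_y / (0.85 f'_c b) = 2010000/(0.85 × 35 × 310) = 217.95 mm.
c = a/β₁ = 217.95/0.8 = 272.44 mm; ε'_s = 0.003(c − d')/c = 0.0025 ≥ f_y/E_s = 0.0025, so compression steel does yield.
M_n = (A_s − A'_s) f_y (d − a/2) + A'_s f_y (d − d') = [2010000 × (640 − 108.975) + 205000 × (640 − 43)] × 10⁻⁶ = 1067.36 + 122.39 = 1189.75 kN·m.

M_n ≈ 1190 kN·m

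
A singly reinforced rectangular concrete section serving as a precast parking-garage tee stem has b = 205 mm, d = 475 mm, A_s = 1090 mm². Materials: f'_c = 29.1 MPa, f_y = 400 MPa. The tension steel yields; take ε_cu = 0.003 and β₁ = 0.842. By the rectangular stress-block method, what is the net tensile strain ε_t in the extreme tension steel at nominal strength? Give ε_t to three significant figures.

ε_t ≈ 0.0110

a = A_s f_y/(0.85 f'_c b) = 85.98 mm.
β₁ = 0.842, so c = a/β₁ = 85.98/0.842 = 102.11 mm.
From the linear strain diagram with ε_cu = 0.003: ε_t = 0.003 (d − c)/c = 0.003 × (475 − 102.11)/102.11 = 0.0110.
Since ε_t ≥ 0.005, the section is tension-controlled.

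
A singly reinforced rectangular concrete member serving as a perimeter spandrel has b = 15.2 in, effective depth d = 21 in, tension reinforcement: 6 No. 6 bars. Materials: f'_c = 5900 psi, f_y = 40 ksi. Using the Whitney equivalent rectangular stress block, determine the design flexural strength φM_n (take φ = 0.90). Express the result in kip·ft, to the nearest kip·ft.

φM_n ≈ 161 kip·ft

A_s = 6 × 0.44 = 2.64 in².
T = A_s f_y = 2.64 × 40 = 105.6 kips.
a = T/(0.85 f'_c b) = 105.6/(0.85 × 5.9 × 15.2) = 1.385 in.
M_n = T(d − a/2) = 105.6 × (21 − 0.6925) = 2144.5 kip·in = 2144.5/12 = 178.71 kip·ft.
φM_n = 0.90 × 178.71 = 160.84 kip·ft.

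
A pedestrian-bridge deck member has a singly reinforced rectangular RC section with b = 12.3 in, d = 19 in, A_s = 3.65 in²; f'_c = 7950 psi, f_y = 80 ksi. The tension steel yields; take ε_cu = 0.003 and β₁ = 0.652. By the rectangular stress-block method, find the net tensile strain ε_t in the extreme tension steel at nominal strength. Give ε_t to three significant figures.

ε_t ≈ 0.00758

a = A_s f_y/(0.85 f'_c b) = 3.513 in.
β₁ = 0.652, so c = a/β₁ = 3.513/0.652 = 5.388 in.
From the linear strain diagram with ε_cu = 0.003: ε_t = 0.003 (d − c)/c = 0.003 × (19 − 5.388)/5.388 = 0.00758.
Since ε_t ≥ 0.005, the section is tension-controlled.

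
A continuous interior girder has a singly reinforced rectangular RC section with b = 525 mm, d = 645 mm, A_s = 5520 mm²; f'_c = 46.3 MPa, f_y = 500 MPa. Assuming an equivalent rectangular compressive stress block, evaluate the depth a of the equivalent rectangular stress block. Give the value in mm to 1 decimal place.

T = A_s f_y = 5520 × 500 = 2760000 N = 2760 kN.
Setting C = 0.85 f'_c a b equal to T: a = 2760000/(0.85 × 46.3 × 525) = 133.6 mm.

a ≈ 133.6 mm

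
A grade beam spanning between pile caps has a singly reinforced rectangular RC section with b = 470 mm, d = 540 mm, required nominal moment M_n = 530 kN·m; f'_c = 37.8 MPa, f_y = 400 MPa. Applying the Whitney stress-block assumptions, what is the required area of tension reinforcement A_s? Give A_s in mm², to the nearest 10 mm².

A_s ≈ 2620 mm²

With M_n = 0.85 f'_c a b (d − a/2), solve the quadratic for a:
a = d − √(d² − 2M_n/(0.85 f'_c b)) = 540 − √(540² − 2 × 530×10⁶/(0.85 × 37.8 × 470)) = 69.46 mm.
A_s = 0.85 f'_c a b / f_y = 0.85 × 37.8 × 69.46 × 470 / 400 = 2622.3 mm².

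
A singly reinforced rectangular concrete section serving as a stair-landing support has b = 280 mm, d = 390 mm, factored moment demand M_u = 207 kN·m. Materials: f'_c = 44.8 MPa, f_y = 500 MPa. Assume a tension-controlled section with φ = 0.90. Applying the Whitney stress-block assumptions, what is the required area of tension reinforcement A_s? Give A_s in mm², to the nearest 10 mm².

M_n = M_u/φ = 207/0.90 = 230 kN·m.
With M_n = 0.85 f'_c a b (d − a/2), solve the quadratic for a:
a = d − √(d² − 2M_n/(0.85 f'_c b)) = 390 − √(390² − 2 × 230×10⁶/(0.85 × 44.8 × 280)) = 59.91 mm.
A_s = 0.85 f'_c a b / f_y = 0.85 × 44.8 × 59.91 × 280 / 500 = 1277.6 mm².

A_s ≈ 1280 mm²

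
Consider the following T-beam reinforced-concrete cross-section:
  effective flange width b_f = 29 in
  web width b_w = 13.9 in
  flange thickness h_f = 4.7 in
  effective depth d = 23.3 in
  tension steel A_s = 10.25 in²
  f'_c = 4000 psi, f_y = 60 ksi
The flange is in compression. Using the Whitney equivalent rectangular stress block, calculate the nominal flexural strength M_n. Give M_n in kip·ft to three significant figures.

Tension: T = A_s f_y = 10.25 × 60 = 615 kips.
Try a within the flange: a = T/(0.85 f'_c b_f) = 615/(0.85 × 4 × 29) = 6.237 in.
a = 6.237 > h_f = 4.7 in: the block extends into the web. Split into flange-overhang and web parts.
C_f = 0.85 f'_c (b_f − b_w) h_f = 0.85 × 4 × (29 − 13.9) × 4.7 = 241.3 kips.
Remaining web compression depth: a_w = (T − C_f)/(0.85 f'_c b_w) = (615 − 241.3)/(0.85 × 4 × 13.9) = 7.907 in.
M_n = C_f(d − h_f/2) + (T − C_f)(d − a_w/2) = 241.3 × (23.3 − 2.35) + 373.7 × (23.3 − 3.9535) = 5055.2 + 7229.8 = 12285.0 kip·in.
M_n = 12285.0/12 = 1023.75 kip·ft.

M_n ≈ 1020 kip·ft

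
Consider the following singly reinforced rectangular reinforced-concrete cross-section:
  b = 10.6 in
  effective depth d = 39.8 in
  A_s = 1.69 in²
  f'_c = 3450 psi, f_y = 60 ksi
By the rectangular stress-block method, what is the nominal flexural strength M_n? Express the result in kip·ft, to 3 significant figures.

M_n ≈ 323 kip·ft

T = A_s f_y = 1.69 × 60 = 101.4 kips.
a = T/(0.85 f'_c b) = 101.4/(0.85 × 3.45 × 10.6) = 3.262 in.
M_n = T(d − a/2) = 101.4 × (39.8 − 1.631) = 3870.3 kip·in = 3870.3/12 = 322.53 kip·ft.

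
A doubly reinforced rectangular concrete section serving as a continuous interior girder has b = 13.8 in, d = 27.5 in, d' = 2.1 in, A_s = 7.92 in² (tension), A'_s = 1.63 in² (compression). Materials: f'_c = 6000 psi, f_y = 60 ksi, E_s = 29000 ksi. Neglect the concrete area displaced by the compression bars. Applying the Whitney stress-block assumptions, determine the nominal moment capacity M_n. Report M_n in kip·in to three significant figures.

Assume both steels yield.
a = (A_s − A'_s) f_y/(0.85 f'_c b) = (7.92 − 1.63) × 60/(0.85 × 6 × 13.8) = 5.362 in.
c = a/β₁ = 5.362/0.75 = 7.149 in; ε'_s = 0.003(c − d')/c = 0.0021 ≥ ε_y = 0.0021, so the compression steel yields.
M_n = (A_s − A'_s) f_y (d − a/2) + A'_s f_y (d − d') = 377.4 × (27.5 − 2.681) + 97.8 × (27.5 − 2.1) = 9366.7 + 2484.1 = 11850.8 kip·in.

M_n ≈ 11900 kip·in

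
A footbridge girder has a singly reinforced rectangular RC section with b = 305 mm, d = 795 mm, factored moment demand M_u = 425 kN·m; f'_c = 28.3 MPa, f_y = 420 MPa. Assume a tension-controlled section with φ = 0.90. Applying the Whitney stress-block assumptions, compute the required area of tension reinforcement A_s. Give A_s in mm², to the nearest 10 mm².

M_n = M_u/φ = 425/0.90 = 472.222 kN·m.
With M_n = 0.85 f'_c a b (d − a/2), solve the quadratic for a:
a = d − √(d² − 2M_n/(0.85 f'_c b)) = 795 − √(795² − 2 × 472.222×10⁶/(0.85 × 28.3 × 305)) = 85.57 mm.
A_s = 0.85 f'_c a b / f_y = 0.85 × 28.3 × 85.57 × 305 / 420 = 1494.8 mm².

A_s ≈ 1490 mm²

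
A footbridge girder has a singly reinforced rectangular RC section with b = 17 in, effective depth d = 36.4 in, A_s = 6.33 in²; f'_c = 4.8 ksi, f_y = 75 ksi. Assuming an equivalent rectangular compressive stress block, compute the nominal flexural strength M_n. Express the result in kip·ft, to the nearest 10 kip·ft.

T = A_s f_y = 6.33 × 75 = 474.75 kips.
a = T/(0.85 f'_c b) = 474.75/(0.85 × 4.8 × 17) = 6.845 in.
M_n = T(d − a/2) = 474.75 × (36.4 − 3.4225) = 15656.1 kip·in = 15656.1/12 = 1304.68 kip·ft.

M_n ≈ 1300 kip·ft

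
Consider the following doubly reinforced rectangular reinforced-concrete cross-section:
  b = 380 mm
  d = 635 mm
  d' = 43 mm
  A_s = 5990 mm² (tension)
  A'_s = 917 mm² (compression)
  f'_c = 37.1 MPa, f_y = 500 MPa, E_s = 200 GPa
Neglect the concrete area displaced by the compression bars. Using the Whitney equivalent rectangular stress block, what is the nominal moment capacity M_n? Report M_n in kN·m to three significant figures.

M_n ≈ 1610 kN·m

Assume both tension and compression steel yield.
Net tension couple steel: A_s − A'_s = 5073 mm².
a = (A_s − A'_s) f_y / (0.85 f'_c b) = 2536500/(0.85 × 37.1 × 380) = 211.67 mm.
c = a/β₁ = 211.67/0.785 = 269.64 mm; ε'_s = 0.003(c − d')/c = 0.0025 ≥ f_y/E_s = 0.0025, so compression steel does yield.
M_n = (A_s − A'_s) f_y (d − a/2) + A'_s f_y (d − d') = [2536500 × (635 − 105.835) + 458500 × (635 − 43)] × 10⁻⁶ = 1342.23 + 271.43 = 1613.66 kN·m.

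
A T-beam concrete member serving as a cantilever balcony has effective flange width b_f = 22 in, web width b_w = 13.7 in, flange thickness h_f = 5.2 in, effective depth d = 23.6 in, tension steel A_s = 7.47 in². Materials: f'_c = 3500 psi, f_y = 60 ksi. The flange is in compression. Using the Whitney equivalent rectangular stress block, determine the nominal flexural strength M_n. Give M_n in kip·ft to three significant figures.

M_n ≈ 749 kip·ft

Tension: T = A_s f_y = 7.47 × 60 = 448.2 kips.
Try a within the flange: a = T/(0.85 f'_c b_f) = 448.2/(0.85 × 3.5 × 22) = 6.848 in.
a = 6.848 > h_f = 5.2 in: the block extends into the web. Split into flange-overhang and web parts.
C_f = 0.85 f'_c (b_f − b_w) h_f = 0.85 × 3.5 × (22 − 13.7) × 5.2 = 128.4 kips.
Remaining web compression depth: a_w = (T − C_f)/(0.85 f'_c b_w) = (448.2 − 128.4)/(0.85 × 3.5 × 13.7) = 7.846 in.
M_n = C_f(d − h_f/2) + (T − C_f)(d − a_w/2) = 128.4 × (23.6 − 2.6) + 319.8 × (23.6 − 3.923) = 2696.4 + 6292.7 = 8989.1 kip·in.
M_n = 8989.1/12 = 749.09 kip·ft.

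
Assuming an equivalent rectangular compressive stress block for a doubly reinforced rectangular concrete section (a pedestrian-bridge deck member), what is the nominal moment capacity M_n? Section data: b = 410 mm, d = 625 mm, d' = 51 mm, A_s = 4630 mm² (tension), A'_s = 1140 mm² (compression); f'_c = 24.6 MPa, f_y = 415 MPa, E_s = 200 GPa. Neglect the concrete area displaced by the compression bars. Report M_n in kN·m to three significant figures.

Assume both tension and compression steel yield.
Net tension couple steel: A_s − A'_s = 3490 mm².
a = (A_s − A'_s) f_y / (0.85 f'_c b) = 1448350/(0.85 × 24.6 × 410) = 168.94 mm.
c = a/β₁ = 168.94/0.85 = 198.75 mm; ε'_s = 0.003(c − d')/c = 0.0022 ≥ f_y/E_s = 0.0021, so compression steel does yield.
M_n = (A_s − A'_s) f_y (d − a/2) + A'_s f_y (d − d') = [1448350 × (625 − 84.47) + 473100 × (625 − 51)] × 10⁻⁶ = 782.88 + 271.56 = 1054.44 kN·m.

M_n ≈ 1050 kN·m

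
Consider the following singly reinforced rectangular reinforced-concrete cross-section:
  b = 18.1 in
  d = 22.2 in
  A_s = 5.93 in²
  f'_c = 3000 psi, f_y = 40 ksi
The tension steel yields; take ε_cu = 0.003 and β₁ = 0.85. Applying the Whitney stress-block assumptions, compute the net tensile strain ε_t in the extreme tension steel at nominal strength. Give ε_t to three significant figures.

ε_t ≈ 0.00802

a = A_s f_y/(0.85 f'_c b) = 5.139 in.
β₁ = 0.85, so c = a/β₁ = 5.139/0.85 = 6.046 in.
From the linear strain diagram with ε_cu = 0.003: ε_t = 0.003 (d − c)/c = 0.003 × (22.2 − 6.046)/6.046 = 0.00802.
Since ε_t ≥ 0.005, the section is tension-controlled.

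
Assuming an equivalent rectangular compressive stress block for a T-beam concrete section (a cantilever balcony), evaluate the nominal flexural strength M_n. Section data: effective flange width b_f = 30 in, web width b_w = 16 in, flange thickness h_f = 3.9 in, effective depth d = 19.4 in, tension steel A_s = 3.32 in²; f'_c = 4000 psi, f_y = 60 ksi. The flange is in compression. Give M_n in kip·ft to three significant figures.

M_n ≈ 306 kip·ft

Tension: T = A_s f_y = 3.32 × 60 = 199.2 kips.
Try a within the flange: a = T/(0.85 f'_c b_f) = 199.2/(0.85 × 4 × 30) = 1.953 in.
Since a = 1.953 ≤ h_f = 3.9 in, the stress block lies entirely in the flange; analyse as a rectangular beam of width b_f.
M_n = T(d − a/2) = 199.2 × (19.4 − 0.9765) = 3670.0 kip·in.
M_n = 3670.0/12 = 305.83 kip·ft.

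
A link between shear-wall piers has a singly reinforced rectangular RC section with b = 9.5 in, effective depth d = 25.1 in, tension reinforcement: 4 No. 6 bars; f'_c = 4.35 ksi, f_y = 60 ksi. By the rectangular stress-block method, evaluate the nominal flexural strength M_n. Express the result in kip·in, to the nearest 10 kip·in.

A_s = 4 × 0.44 = 1.76 in².
T = A_s f_y = 1.76 × 60 = 105.6 kips.
a = T/(0.85 f'_c b) = 105.6/(0.85 × 4.35 × 9.5) = 3.006 in.
M_n = T(d − a/2) = 105.6 × (25.1 − 1.503) = 2491.8 kip·in.

M_n ≈ 2490 kip·in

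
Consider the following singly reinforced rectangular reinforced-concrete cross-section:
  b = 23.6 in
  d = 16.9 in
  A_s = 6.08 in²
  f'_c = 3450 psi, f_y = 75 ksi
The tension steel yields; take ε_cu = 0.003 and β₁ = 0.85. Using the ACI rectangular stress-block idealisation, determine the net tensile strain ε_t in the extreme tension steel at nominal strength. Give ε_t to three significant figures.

a = A_s f_y/(0.85 f'_c b) = 6.589 in.
β₁ = 0.85, so c = a/β₁ = 6.589/0.85 = 7.752 in.
From the linear strain diagram with ε_cu = 0.003: ε_t = 0.003 (d − c)/c = 0.003 × (16.9 − 7.752)/7.752 = 0.00354.
ε_t < 0.004 — the section is over-reinforced for flexure under ACI limits.

ε_t ≈ 0.00354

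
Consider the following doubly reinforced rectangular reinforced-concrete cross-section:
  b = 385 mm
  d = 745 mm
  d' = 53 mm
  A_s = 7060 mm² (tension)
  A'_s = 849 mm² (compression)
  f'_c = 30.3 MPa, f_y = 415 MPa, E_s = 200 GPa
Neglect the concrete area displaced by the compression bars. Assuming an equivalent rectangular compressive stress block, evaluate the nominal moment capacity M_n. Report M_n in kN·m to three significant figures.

M_n ≈ 1830 kN·m

Assume both tension and compression steel yield.
Net tension couple steel: A_s − A'_s = 6211 mm².
a = (A_s − A'_s) f_y / (0.85 f'_c b) = 2577565/(0.85 × 30.3 × 385) = 259.95 mm.
c = a/β₁ = 259.95/0.834 = 311.69 mm; ε'_s = 0.003(c − d')/c = 0.0025 ≥ f_y/E_s = 0.0021, so compression steel does yield.
M_n = (A_s − A'_s) f_y (d − a/2) + A'_s f_y (d − d') = [2577565 × (745 − 129.975) + 352335 × (745 − 53)] × 10⁻⁶ = 1585.27 + 243.82 = 1829.09 kN·m.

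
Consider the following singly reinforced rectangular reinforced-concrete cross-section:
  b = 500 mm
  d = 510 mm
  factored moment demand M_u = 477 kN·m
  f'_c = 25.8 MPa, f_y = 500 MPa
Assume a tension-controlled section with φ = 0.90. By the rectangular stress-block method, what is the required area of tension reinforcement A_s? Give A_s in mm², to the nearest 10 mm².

M_n = M_u/φ = 477/0.90 = 530 kN·m.
With M_n = 0.85 f'_c a b (d − a/2), solve the quadratic for a:
a = d − √(d² − 2M_n/(0.85 f'_c b)) = 510 − √(510² − 2 × 530×10⁶/(0.85 × 25.8 × 500)) = 105.74 mm.
A_s = 0.85 f'_c a b / f_y = 0.85 × 25.8 × 105.74 × 500 / 500 = 2318.9 mm².

A_s ≈ 2320 mm²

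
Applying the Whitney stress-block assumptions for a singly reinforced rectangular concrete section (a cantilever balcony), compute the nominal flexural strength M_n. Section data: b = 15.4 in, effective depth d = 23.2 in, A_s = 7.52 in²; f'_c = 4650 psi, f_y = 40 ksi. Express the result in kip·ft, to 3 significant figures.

T = A_s f_y = 7.52 × 40 = 300.8 kips.
a = T/(0.85 f'_c b) = 300.8/(0.85 × 4.65 × 15.4) = 4.942 in.
M_n = T(d − a/2) = 300.8 × (23.2 − 2.471) = 6235.3 kip·in = 6235.3/12 = 519.61 kip·ft.

M_n ≈ 520 kip·ft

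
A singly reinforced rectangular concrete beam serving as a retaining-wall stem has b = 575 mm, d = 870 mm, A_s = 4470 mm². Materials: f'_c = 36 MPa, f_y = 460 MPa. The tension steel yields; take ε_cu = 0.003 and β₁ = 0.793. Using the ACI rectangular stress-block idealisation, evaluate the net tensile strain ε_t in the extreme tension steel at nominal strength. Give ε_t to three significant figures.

ε_t ≈ 0.0147

a = A_s f_y/(0.85 f'_c b) = 116.86 mm.
β₁ = 0.793, so c = a/β₁ = 116.86/0.793 = 147.36 mm.
From the linear strain diagram with ε_cu = 0.003: ε_t = 0.003 (d − c)/c = 0.003 × (870 − 147.36)/147.36 = 0.0147.
Since ε_t ≥ 0.005, the section is tension-controlled.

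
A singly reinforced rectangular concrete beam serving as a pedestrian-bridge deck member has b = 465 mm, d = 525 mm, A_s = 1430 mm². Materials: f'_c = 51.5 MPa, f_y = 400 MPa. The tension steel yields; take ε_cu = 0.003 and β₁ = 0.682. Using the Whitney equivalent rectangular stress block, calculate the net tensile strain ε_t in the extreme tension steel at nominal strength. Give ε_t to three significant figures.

ε_t ≈ 0.0352

a = A_s f_y/(0.85 f'_c b) = 28.10 mm.
β₁ = 0.682, so c = a/β₁ = 28.10/0.682 = 41.20 mm.
From the linear strain diagram with ε_cu = 0.003: ε_t = 0.003 (d − c)/c = 0.003 × (525 − 41.20)/41.20 = 0.0352.
Since ε_t ≥ 0.005, the section is tension-controlled.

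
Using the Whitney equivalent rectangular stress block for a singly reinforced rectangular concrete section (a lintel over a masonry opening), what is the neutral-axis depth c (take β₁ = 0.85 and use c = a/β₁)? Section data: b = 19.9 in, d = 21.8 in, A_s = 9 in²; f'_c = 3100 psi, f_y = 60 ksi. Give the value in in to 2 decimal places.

c ≈ 12.12 in

T = A_s f_y = 9 × 60 = 540 kips.
a = T/(0.85 f'_c b) = 540/(0.85 × 3.1 × 19.9) = 10.2982 in.
With β₁ = 0.85, c = a/β₁ = 10.2982/0.85 = 12.12 in.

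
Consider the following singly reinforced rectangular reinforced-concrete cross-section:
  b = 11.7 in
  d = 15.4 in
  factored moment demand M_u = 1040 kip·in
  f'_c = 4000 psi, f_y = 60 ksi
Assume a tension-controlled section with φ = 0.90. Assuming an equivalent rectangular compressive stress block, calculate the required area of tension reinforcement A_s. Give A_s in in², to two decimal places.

A_s ≈ 1.34 in²

M_n = M_u/φ = 1040/0.90 = 1155.56 kip·in.
From M_n = 0.85 f'_c a b (d − a/2):
a = d − √(d² − 2M_n/(0.85 f'_c b)) = 15.4 − √(15.4² − 2 × 1155.56/(0.85 × 4 × 11.7)) = 2.019 in.
A_s = 0.85 f'_c a b / f_y = 0.85 × 4 × 2.019 × 11.7 / 60 = 1.339 in².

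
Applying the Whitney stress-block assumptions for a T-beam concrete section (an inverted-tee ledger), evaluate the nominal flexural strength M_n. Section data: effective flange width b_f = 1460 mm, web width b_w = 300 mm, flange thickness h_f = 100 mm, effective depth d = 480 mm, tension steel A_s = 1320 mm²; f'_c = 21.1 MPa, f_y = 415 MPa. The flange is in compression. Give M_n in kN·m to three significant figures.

M_n ≈ 257 kN·m

Tension: T = A_s f_y = 1320 × 415 = 547800 N.
Try a within the flange: a = T/(0.85 f'_c b_f) = 547800/(0.85 × 21.1 × 1460) = 20.92 mm.
Since a = 20.92 ≤ h_f = 100 mm, the stress block lies entirely in the flange; analyse as a rectangular beam of width b_f.
M_n = T(d − a/2) = 547800 × (480 − 10.46) = 257.21 × 10⁶ N·mm.
M_n = 257.21 kN·m.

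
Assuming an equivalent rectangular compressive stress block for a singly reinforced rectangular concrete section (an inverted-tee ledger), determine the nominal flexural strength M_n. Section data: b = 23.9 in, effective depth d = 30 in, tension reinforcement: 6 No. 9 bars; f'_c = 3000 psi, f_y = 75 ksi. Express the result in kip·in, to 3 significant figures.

A_s = 6 × 1 = 6 in².
T = A_s f_y = 6 × 75 = 450 kips.
a = T/(0.85 f'_c b) = 450/(0.85 × 3 × 23.9) = 7.384 in.
M_n = T(d − a/2) = 450 × (30 − 3.692) = 11838.6 kip·in.

M_n ≈ 11800 kip·in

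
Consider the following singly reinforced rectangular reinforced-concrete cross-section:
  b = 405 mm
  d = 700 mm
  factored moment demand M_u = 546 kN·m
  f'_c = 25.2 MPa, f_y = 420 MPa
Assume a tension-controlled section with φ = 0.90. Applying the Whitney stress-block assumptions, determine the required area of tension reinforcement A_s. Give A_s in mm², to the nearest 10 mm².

A_s ≈ 2240 mm²

M_n = M_u/φ = 546/0.90 = 606.667 kN·m.
With M_n = 0.85 f'_c a b (d − a/2), solve the quadratic for a:
a = d − √(d² − 2M_n/(0.85 f'_c b)) = 700 − √(700² − 2 × 606.667×10⁶/(0.85 × 25.2 × 405)) = 108.28 mm.
A_s = 0.85 f'_c a b / f_y = 0.85 × 25.2 × 108.28 × 405 / 420 = 2236.5 mm².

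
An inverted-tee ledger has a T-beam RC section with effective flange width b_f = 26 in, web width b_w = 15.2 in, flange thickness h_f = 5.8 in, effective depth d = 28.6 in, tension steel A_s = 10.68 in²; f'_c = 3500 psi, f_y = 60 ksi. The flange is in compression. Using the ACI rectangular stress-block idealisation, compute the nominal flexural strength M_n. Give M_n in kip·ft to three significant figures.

Tension: T = A_s f_y = 10.68 × 60 = 640.8 kips.
Try a within the flange: a = T/(0.85 f'_c b_f) = 640.8/(0.85 × 3.5 × 26) = 8.284 in.
a = 8.284 > h_f = 5.8 in: the block extends into the web. Split into flange-overhang and web parts.
C_f = 0.85 f'_c (b_f − b_w) h_f = 0.85 × 3.5 × (26 − 15.2) × 5.8 = 186.4 kips.
Remaining web compression depth: a_w = (T − C_f)/(0.85 f'_c b_w) = (640.8 − 186.4)/(0.85 × 3.5 × 15.2) = 10.049 in.
M_n = C_f(d − h_f/2) + (T − C_f)(d − a_w/2) = 186.4 × (28.6 − 2.9) + 454.4 × (28.6 − 5.0245) = 4790.5 + 10712.7 = 15503.2 kip·in.
M_n = 15503.2/12 = 1291.93 kip·ft.

M_n ≈ 1290 kip·ft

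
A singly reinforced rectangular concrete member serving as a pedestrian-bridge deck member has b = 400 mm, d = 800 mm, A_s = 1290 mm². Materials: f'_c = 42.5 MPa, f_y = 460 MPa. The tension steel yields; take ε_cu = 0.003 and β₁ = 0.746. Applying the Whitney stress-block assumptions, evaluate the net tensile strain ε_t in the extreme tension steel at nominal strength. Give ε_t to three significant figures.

ε_t ≈ 0.0406

a = A_s f_y/(0.85 f'_c b) = 41.07 mm.
β₁ = 0.746, so c = a/β₁ = 41.07/0.746 = 55.05 mm.
From the linear strain diagram with ε_cu = 0.003: ε_t = 0.003 (d − c)/c = 0.003 × (800 − 55.05)/55.05 = 0.0406.
Since ε_t ≥ 0.005, the section is tension-controlled.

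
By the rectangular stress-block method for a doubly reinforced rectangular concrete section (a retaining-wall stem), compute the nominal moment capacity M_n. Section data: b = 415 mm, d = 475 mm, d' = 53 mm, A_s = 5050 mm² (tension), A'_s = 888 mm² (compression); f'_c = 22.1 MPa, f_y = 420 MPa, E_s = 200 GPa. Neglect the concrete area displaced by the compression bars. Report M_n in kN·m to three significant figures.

Assume both tension and compression steel yield.
Net tension couple steel: A_s − A'_s = 4162 mm².
a = (A_s − A'_s) f_y / (0.85 f'_c b) = 1748040/(0.85 × 22.1 × 415) = 224.23 mm.
c = a/β₁ = 224.23/0.85 = 263.80 mm; ε'_s = 0.003(c − d')/c = 0.0024 ≥ f_y/E_s = 0.0021, so compression steel does yield.
M_n = (A_s − A'_s) f_y (d − a/2) + A'_s f_y (d − d') = [1748040 × (475 − 112.115) + 372960 × (475 − 53)] × 10⁻⁶ = 634.34 + 157.39 = 791.73 kN·m.

M_n ≈ 792 kN·m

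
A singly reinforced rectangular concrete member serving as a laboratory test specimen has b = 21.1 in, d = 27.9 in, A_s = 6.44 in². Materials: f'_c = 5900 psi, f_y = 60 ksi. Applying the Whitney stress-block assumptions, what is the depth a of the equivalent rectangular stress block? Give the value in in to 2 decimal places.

a ≈ 3.65 in

T = A_s f_y = 6.44 × 60 = 386.4 kips.
a = T/(0.85 f'_c b) = 386.4/(0.85 × 5.9 × 21.1) = 3.65 in.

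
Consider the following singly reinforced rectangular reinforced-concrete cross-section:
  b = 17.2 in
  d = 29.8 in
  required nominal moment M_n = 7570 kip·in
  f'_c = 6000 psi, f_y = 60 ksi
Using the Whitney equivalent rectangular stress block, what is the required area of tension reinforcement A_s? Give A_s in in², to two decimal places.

From M_n = 0.85 f'_c a b (d − a/2):
a = d − √(d² − 2M_n/(0.85 f'_c b)) = 29.8 − √(29.8² − 2 × 7570/(0.85 × 6 × 17.2)) = 3.052 in.
A_s = 0.85 f'_c a b / f_y = 0.85 × 6 × 3.052 × 17.2 / 60 = 4.462 in².

A_s ≈ 4.46 in²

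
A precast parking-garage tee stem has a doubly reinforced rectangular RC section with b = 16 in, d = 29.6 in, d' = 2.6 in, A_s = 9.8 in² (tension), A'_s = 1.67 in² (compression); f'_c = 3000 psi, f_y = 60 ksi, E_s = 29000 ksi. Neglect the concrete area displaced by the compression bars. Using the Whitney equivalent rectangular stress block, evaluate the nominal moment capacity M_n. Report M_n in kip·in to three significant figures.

Assume both steels yield.
a = (A_s − A'_s) f_y/(0.85 f'_c b) = (9.8 − 1.67) × 60/(0.85 × 3 × 16) = 11.956 in.
c = a/β₁ = 11.956/0.85 = 14.066 in; ε'_s = 0.003(c − d')/c = 0.0024 ≥ ε_y = 0.0021, so the compression steel yields.
M_n = (A_s − A'_s) f_y (d − a/2) + A'_s f_y (d − d') = 487.8 × (29.6 − 5.978) + 100.2 × (29.6 − 2.6) = 11522.8 + 2705.4 = 14228.2 kip·in.

M_n ≈ 14200 kip·in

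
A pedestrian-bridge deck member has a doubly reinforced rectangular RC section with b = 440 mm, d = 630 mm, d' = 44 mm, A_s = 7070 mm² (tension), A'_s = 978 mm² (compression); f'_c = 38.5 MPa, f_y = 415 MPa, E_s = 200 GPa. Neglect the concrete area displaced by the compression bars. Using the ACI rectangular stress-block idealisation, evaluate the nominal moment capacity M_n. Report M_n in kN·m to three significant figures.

Assume both tension and compression steel yield.
Net tension couple steel: A_s − A'_s = 6092 mm².
a = (A_s − A'_s) f_y / (0.85 f'_c b) = 2528180/(0.85 × 38.5 × 440) = 175.58 mm.
c = a/β₁ = 175.58/0.775 = 226.55 mm; ε'_s = 0.003(c − d')/c = 0.0024 ≥ f_y/E_s = 0.0021, so compression steel does yield.
M_n = (A_s − A'_s) f_y (d − a/2) + A'_s f_y (d − d') = [2528180 × (630 − 87.79) + 405870 × (630 − 44)] × 10⁻⁶ = 1370.80 + 237.84 = 1608.64 kN·m.

M_n ≈ 1610 kN·m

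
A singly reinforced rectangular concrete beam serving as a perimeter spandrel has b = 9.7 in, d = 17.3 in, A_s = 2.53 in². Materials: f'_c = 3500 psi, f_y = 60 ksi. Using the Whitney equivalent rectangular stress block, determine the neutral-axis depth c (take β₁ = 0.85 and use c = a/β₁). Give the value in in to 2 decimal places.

T = A_s f_y = 2.53 × 60 = 151.8 kips.
a = T/(0.85 f'_c b) = 151.8/(0.85 × 3.5 × 9.7) = 5.2603 in.
With β₁ = 0.85, c = a/β₁ = 5.2603/0.85 = 6.19 in.

c ≈ 6.19 in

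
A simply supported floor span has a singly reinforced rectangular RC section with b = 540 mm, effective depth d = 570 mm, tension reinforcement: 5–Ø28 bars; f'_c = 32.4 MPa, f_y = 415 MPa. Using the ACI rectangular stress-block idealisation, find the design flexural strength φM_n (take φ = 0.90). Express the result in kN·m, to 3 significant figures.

A_s = 5 × 616 = 3080 mm².
T = A_s f_y = 3080 × 415 = 1278200 N = 1278.2 kN.
From C = T: a = T/(0.85 f'_c b) = 1278200/(0.85 × 32.4 × 540) = 85.95 mm.
M_n = T(d − a/2) = 1278.2 kN × (570 − 42.975) mm = 673.64 kN·m.
φM_n = 0.90 × 673.64 = 606.28 kN·m.

φM_n ≈ 606 kN·m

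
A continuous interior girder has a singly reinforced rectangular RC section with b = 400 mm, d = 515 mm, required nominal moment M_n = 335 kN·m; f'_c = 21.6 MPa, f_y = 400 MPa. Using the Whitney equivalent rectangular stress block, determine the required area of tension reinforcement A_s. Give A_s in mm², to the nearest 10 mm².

A_s ≈ 1800 mm²

With M_n = 0.85 f'_c a b (d − a/2), solve the quadratic for a:
a = d − √(d² − 2M_n/(0.85 f'_c b)) = 515 − √(515² − 2 × 335×10⁶/(0.85 × 21.6 × 400)) = 97.87 mm.
A_s = 0.85 f'_c a b / f_y = 0.85 × 21.6 × 97.87 × 400 / 400 = 1796.9 mm².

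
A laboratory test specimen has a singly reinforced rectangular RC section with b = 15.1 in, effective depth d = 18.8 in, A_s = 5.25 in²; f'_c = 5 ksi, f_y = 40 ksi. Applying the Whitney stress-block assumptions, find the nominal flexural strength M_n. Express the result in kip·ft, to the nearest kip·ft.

M_n ≈ 300 kip·ft

T = A_s f_y = 5.25 × 40 = 210 kips.
a = T/(0.85 f'_c b) = 210/(0.85 × 5 × 15.1) = 3.272 in.
M_n = T(d − a/2) = 210 × (18.8 − 1.636) = 3604.4 kip·in = 3604.4/12 = 300.37 kip·ft.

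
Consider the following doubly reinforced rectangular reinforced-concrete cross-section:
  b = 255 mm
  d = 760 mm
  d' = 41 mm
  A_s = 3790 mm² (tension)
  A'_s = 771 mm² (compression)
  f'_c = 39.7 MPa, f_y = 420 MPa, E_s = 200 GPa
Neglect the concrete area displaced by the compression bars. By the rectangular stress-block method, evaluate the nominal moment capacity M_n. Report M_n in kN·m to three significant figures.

M_n ≈ 1100 kN·m

Assume both tension and compression steel yield.
Net tension couple steel: A_s − A'_s = 3019 mm².
a = (A_s − A'_s) f_y / (0.85 f'_c b) = 1267980/(0.85 × 39.7 × 255) = 147.35 mm.
c = a/β₁ = 147.35/0.766 = 192.36 mm; ε'_s = 0.003(c − d')/c = 0.0024 ≥ f_y/E_s = 0.0021, so compression steel does yield.
M_n = (A_s − A'_s) f_y (d − a/2) + A'_s f_y (d − d') = [1267980 × (760 − 73.675) + 323820 × (760 − 41)] × 10⁻⁶ = 870.25 + 232.83 = 1103.08 kN·m.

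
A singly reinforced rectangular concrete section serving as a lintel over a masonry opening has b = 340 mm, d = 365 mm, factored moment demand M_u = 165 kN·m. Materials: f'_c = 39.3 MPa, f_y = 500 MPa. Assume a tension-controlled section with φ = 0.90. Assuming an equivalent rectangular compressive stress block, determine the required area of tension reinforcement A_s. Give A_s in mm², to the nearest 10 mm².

A_s ≈ 1070 mm²

M_n = M_u/φ = 165/0.90 = 183.333 kN·m.
With M_n = 0.85 f'_c a b (d − a/2), solve the quadratic for a:
a = d − √(d² − 2M_n/(0.85 f'_c b)) = 365 − √(365² − 2 × 183.333×10⁶/(0.85 × 39.3 × 340)) = 47.29 mm.
A_s = 0.85 f'_c a b / f_y = 0.85 × 39.3 × 47.29 × 340 / 500 = 1074.2 mm².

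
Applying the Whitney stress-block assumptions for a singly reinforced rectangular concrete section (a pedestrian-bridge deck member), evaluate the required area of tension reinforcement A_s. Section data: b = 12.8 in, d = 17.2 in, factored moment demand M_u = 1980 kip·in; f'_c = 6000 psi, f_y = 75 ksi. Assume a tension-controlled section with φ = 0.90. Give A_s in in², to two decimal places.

A_s ≈ 1.82 in²

M_n = M_u/φ = 1980/0.90 = 2200 kip·in.
From M_n = 0.85 f'_c a b (d − a/2):
a = d − √(d² − 2M_n/(0.85 f'_c b)) = 17.2 − √(17.2² − 2 × 2200/(0.85 × 6 × 12.8)) = 2.086 in.
A_s = 0.85 f'_c a b / f_y = 0.85 × 6 × 2.086 × 12.8 / 75 = 1.816 in².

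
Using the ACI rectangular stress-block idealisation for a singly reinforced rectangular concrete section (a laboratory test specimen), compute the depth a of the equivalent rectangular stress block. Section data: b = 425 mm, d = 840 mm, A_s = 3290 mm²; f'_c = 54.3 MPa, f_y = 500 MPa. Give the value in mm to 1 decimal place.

a ≈ 83.9 mm

T = A_s f_y = 3290 × 500 = 1645000 N = 1645 kN.
Setting C = 0.85 f'_c a b equal to T: a = 1645000/(0.85 × 54.3 × 425) = 83.9 mm.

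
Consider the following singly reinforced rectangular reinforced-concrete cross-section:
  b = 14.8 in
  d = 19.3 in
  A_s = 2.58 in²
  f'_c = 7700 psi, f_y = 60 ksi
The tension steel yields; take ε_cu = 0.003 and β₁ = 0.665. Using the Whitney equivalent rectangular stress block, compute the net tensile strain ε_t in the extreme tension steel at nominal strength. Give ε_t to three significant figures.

ε_t ≈ 0.0211

a = A_s f_y/(0.85 f'_c b) = 1.598 in.
β₁ = 0.665, so c = a/β₁ = 1.598/0.665 = 2.403 in.
From the linear strain diagram with ε_cu = 0.003: ε_t = 0.003 (d − c)/c = 0.003 × (19.3 − 2.403)/2.403 = 0.0211.
Since ε_t ≥ 0.005, the section is tension-controlled.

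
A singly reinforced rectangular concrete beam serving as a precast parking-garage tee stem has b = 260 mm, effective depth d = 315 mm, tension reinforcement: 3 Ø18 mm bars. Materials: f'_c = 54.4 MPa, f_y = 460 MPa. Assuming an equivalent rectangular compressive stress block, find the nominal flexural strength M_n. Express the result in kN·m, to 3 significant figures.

M_n ≈ 105 kN·m

A_s = 3 × 254 = 762 mm².
T = A_s f_y = 762 × 460 = 350520 N = 350.52 kN.
From C = T: a = T/(0.85 f'_c b) = 350520/(0.85 × 54.4 × 260) = 29.16 mm.
M_n = T(d − a/2) = 350.52 kN × (315 − 14.58) mm = 105.30 kN·m.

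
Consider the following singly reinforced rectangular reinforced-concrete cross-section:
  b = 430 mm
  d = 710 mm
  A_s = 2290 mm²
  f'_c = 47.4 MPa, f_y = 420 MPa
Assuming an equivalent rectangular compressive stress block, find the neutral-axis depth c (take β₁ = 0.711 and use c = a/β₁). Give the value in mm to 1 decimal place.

c ≈ 78.1 mm

T = A_s f_y = 2290 × 420 = 961800 N = 961.8 kN.
Setting C = 0.85 f'_c a b equal to T: a = 961800/(0.85 × 47.4 × 430) = 55.516 mm.
With β₁ = 0.711, c = a/β₁ = 55.516/0.711 = 78.1 mm.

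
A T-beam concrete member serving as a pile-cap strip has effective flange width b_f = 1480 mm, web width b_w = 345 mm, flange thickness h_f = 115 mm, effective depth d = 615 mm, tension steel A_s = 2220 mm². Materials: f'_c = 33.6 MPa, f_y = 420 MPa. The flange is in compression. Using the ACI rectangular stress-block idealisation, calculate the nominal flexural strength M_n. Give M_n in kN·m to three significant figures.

Tension: T = A_s f_y = 2220 × 420 = 932400 N.
Try a within the flange: a = T/(0.85 f'_c b_f) = 932400/(0.85 × 33.6 × 1480) = 22.06 mm.
Since a = 22.06 ≤ h_f = 115 mm, the stress block lies entirely in the flange; analyse as a rectangular beam of width b_f.
M_n = T(d − a/2) = 932400 × (615 − 11.03) = 563.14 × 10⁶ N·mm.
M_n = 563.14 kN·m.

M_n ≈ 563 kN·m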